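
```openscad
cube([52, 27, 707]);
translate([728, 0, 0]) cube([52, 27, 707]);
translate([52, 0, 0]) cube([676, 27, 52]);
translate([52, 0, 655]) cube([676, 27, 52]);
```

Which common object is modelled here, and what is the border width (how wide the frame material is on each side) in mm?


A picture frame. The border width is 52 mm.

Four thin pieces enclosing a rectangular opening — a picture frame. The two full-height stiles are 707 mm tall; the top rail sits at z = 655 and is 52 mm tall, so the border above the opening is 707 − 655 = 52 mm, matching the stile x-width.


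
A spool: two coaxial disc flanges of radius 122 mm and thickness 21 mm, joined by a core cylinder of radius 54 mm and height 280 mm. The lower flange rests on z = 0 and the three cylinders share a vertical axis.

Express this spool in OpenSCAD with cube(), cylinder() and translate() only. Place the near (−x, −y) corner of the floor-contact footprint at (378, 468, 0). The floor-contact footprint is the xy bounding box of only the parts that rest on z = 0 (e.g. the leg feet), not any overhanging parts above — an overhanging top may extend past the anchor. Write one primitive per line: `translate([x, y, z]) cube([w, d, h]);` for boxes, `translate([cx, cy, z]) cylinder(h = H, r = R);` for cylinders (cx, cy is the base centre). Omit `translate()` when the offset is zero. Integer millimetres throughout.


translate([500, 590, 0]) cylinder(h = 21, r = 122);
translate([500, 590, 21]) cylinder(h = 280, r = 54);
translate([500, 590, 301]) cylinder(h = 21, r = 122);


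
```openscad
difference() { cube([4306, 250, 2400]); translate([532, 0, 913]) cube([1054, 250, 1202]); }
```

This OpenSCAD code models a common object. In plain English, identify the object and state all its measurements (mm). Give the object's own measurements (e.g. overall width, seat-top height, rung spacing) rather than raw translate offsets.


A wall 4306 mm long (x), 250 mm thick (y), 2400 mm tall, with a rectangular window opening cut through it. The opening is 1054 mm wide and 1202 mm tall; its sill is at z = 913 mm and its near (−x) edge is 532 mm from the wall's −x end. The opening passes through the full wall thickness.


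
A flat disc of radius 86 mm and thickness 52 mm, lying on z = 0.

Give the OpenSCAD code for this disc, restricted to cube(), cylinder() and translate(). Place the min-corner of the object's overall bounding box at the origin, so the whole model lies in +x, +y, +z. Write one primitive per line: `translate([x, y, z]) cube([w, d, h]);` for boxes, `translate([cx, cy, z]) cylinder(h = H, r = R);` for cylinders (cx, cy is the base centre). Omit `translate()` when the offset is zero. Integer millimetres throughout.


translate([86, 86, 0]) cylinder(h = 52, r = 86);


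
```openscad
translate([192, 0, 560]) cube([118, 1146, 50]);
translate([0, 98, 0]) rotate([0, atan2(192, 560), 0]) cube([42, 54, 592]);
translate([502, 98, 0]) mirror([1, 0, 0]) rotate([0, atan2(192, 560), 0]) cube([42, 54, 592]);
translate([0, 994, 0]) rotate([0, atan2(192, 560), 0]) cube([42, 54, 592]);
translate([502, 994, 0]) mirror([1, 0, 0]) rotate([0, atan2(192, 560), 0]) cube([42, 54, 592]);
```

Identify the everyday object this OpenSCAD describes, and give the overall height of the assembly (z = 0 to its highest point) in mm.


A sawhorse. The overall height is 610 mm.

A beam across two mirrored pairs of raked legs — a sawhorse. The beam's underside is at z = 560 (matching the legs' vertical rise in atan2(192, 560)) and the beam is 50 mm tall, so its top is at 560 + 50 = 610 mm. The raked legs top out at the beam's underside, so that is the highest point.


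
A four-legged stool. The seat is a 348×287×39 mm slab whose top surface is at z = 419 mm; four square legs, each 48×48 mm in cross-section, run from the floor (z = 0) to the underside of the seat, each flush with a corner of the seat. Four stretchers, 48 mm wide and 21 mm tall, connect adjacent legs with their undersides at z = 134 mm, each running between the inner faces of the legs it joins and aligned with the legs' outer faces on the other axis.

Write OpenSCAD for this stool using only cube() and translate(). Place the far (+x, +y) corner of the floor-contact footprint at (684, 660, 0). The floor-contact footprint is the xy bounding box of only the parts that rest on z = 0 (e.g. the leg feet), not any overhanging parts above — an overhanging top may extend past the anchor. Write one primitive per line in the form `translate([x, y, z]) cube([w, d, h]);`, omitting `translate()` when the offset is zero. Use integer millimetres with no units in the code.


// leg_h = 419 - 39 = 380
// stretcher span = 348 - 2*48 = 252
translate([336, 373, 380]) cube([348, 287, 39]);
translate([336, 373, 0]) cube([48, 48, 380]);
translate([636, 373, 0]) cube([48, 48, 380]);
translate([336, 612, 0]) cube([48, 48, 380]);
translate([636, 612, 0]) cube([48, 48, 380]);
translate([384, 373, 134]) cube([252, 48, 21]);
translate([384, 612, 134]) cube([252, 48, 21]);
translate([336, 421, 134]) cube([48, 191, 21]);
translate([636, 421, 134]) cube([48, 191, 21]);


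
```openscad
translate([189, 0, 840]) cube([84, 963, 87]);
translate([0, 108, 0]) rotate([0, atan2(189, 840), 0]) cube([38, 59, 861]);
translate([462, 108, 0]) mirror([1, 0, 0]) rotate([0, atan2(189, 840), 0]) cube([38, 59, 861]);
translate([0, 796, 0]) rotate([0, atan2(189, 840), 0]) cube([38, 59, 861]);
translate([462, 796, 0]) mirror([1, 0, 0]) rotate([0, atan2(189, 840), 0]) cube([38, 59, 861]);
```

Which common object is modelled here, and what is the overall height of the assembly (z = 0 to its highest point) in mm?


A sawhorse. The overall height is 927 mm.

A beam across two mirrored pairs of raked legs — a sawhorse. The beam's underside is at z = 840 (matching the legs' vertical rise in atan2(189, 840)) and the beam is 87 mm tall, so its top is at 840 + 87 = 927 mm. The raked legs top out at the beam's underside, so that is the highest point.


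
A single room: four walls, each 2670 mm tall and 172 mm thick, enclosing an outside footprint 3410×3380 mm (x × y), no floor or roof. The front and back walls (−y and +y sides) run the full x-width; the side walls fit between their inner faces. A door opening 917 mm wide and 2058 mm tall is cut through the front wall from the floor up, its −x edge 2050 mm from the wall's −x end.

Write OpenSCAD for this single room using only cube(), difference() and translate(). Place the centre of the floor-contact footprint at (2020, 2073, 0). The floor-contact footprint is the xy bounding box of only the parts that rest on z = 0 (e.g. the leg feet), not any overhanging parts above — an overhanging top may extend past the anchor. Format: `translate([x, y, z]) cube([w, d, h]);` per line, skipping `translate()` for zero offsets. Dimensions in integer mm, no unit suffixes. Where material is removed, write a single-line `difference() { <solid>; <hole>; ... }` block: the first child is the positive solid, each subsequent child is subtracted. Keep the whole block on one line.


difference() { translate([315, 383, 0]) cube([3410, 172, 2670]); translate([2365, 383, 0]) cube([917, 172, 2058]); }
translate([315, 3591, 0]) cube([3410, 172, 2670]);
translate([315, 555, 0]) cube([172, 3036, 2670]);
translate([3553, 555, 0]) cube([172, 3036, 2670]);


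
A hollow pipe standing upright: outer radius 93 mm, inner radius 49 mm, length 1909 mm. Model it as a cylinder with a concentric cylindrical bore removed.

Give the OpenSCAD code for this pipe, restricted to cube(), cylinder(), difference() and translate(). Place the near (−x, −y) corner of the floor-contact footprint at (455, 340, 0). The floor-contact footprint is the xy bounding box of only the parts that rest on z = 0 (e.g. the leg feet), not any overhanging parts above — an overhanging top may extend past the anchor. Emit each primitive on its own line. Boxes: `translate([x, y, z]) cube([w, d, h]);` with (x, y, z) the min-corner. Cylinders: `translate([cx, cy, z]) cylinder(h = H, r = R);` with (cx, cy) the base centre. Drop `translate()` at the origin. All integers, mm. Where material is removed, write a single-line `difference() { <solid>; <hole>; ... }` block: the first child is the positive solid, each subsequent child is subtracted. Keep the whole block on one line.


difference() { translate([548, 433, 0]) cylinder(h = 1909, r = 93); translate([548, 433, 0]) cylinder(h = 1909, r = 49); }


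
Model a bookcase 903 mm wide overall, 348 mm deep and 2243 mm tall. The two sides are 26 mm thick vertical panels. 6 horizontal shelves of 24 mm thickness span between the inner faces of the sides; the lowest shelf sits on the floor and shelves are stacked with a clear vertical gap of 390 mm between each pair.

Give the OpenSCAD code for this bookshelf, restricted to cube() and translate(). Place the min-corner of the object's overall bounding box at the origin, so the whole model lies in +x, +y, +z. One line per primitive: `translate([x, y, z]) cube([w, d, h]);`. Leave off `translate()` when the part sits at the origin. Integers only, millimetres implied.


cube([26, 348, 2243]);
translate([877, 0, 0]) cube([26, 348, 2243]);
translate([26, 0, 0]) cube([851, 348, 24]);
translate([26, 0, 414]) cube([851, 348, 24]);
translate([26, 0, 828]) cube([851, 348, 24]);
translate([26, 0, 1242]) cube([851, 348, 24]);
translate([26, 0, 1656]) cube([851, 348, 24]);
translate([26, 0, 2070]) cube([851, 348, 24]);


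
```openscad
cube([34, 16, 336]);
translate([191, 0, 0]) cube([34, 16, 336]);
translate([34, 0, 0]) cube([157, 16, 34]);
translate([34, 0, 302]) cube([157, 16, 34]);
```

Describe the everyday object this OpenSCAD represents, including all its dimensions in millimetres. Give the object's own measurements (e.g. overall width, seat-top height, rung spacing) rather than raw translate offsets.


A rectangular picture frame lying in the x–z plane (depth along y). The opening is 157 mm wide (x) by 268 mm tall (z), surrounded by a border 34 mm wide on all four sides. The frame is 16 mm deep and is made of two full-height vertical stiles with two horizontal rails fitted between them.


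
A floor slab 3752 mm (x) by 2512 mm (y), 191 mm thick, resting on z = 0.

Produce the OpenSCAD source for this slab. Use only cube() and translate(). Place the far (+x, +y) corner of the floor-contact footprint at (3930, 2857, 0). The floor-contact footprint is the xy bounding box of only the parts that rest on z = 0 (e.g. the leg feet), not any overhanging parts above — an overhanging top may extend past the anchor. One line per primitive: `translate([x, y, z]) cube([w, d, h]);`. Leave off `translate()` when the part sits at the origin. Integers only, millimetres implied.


translate([178, 345, 0]) cube([3752, 2512, 191]);


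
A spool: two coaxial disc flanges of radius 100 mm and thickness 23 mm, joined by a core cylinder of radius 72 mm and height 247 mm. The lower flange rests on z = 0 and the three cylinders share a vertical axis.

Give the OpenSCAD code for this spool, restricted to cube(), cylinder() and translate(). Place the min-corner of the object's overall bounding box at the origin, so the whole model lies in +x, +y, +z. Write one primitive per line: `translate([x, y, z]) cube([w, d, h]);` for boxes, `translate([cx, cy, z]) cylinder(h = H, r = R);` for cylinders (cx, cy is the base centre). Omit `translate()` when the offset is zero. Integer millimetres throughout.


translate([100, 100, 0]) cylinder(h = 23, r = 100);
translate([100, 100, 23]) cylinder(h = 247, r = 72);
translate([100, 100, 270]) cylinder(h = 23, r = 100);


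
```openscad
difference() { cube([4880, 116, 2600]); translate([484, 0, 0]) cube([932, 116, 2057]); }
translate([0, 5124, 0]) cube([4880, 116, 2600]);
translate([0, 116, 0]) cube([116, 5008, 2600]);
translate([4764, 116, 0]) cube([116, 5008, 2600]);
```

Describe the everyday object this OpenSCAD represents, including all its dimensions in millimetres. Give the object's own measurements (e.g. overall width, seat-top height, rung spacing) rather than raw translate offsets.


A single room: four walls, each 2600 mm tall and 116 mm thick, enclosing an outside footprint 4880×5240 mm (x × y), no floor or roof. The front and back walls (−y and +y sides) run the full x-width; the side walls fit between their inner faces. A door opening 932 mm wide and 2057 mm tall is cut through the front wall from the floor up, its −x edge 484 mm from the wall's −x end.


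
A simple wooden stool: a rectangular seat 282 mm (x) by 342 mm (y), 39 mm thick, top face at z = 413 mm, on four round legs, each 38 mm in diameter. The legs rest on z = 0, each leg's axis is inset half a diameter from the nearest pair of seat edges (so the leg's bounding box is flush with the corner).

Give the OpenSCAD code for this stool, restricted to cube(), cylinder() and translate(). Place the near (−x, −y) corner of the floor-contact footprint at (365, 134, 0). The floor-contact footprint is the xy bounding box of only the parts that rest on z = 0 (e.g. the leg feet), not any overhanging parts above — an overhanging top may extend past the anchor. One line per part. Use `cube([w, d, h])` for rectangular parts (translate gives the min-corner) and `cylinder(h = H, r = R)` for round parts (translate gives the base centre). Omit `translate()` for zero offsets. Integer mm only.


translate([365, 134, 374]) cube([282, 342, 39]);
translate([384, 153, 0]) cylinder(h = 374, r = 19);
translate([628, 153, 0]) cylinder(h = 374, r = 19);
translate([384, 457, 0]) cylinder(h = 374, r = 19);
translate([628, 457, 0]) cylinder(h = 374, r = 19);


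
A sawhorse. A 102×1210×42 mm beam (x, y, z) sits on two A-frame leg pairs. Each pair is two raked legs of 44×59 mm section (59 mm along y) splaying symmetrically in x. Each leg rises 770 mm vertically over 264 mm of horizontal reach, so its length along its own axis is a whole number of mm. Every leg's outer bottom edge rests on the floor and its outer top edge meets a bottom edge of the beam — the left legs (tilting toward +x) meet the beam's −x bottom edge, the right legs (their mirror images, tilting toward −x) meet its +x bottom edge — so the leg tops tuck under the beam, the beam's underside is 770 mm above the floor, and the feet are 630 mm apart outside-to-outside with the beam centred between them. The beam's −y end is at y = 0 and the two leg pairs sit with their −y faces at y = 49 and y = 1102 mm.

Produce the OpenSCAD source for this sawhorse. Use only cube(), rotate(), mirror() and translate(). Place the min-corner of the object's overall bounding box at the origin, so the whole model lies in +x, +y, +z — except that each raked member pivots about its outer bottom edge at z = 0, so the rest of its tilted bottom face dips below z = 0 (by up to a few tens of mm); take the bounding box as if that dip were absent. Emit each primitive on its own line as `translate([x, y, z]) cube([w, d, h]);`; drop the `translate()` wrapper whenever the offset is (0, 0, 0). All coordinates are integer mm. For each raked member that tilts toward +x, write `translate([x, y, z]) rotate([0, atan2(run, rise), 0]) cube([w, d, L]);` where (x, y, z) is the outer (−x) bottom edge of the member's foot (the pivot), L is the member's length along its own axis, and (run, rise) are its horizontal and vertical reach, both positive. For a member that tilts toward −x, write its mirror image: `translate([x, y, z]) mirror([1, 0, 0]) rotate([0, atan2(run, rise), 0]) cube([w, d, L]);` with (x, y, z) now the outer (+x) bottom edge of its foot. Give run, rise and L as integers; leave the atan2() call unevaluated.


translate([264, 0, 770]) cube([102, 1210, 42]);
translate([0, 49, 0]) rotate([0, atan2(264, 770), 0]) cube([44, 59, 814]);
translate([630, 49, 0]) mirror([1, 0, 0]) rotate([0, atan2(264, 770), 0]) cube([44, 59, 814]);
translate([0, 1102, 0]) rotate([0, atan2(264, 770), 0]) cube([44, 59, 814]);
translate([630, 1102, 0]) mirror([1, 0, 0]) rotate([0, atan2(264, 770), 0]) cube([44, 59, 814]);


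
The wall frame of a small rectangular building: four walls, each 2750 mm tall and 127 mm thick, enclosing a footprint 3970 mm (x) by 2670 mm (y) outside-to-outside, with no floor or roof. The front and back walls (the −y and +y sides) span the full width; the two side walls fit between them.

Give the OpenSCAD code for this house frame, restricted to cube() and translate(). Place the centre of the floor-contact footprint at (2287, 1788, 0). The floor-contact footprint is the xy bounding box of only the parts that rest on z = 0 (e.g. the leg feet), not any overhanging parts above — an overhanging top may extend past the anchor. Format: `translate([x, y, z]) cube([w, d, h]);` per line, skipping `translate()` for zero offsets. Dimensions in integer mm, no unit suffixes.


translate([302, 453, 0]) cube([3970, 127, 2750]);
translate([302, 2996, 0]) cube([3970, 127, 2750]);
translate([302, 580, 0]) cube([127, 2416, 2750]);
translate([4145, 580, 0]) cube([127, 2416, 2750]);


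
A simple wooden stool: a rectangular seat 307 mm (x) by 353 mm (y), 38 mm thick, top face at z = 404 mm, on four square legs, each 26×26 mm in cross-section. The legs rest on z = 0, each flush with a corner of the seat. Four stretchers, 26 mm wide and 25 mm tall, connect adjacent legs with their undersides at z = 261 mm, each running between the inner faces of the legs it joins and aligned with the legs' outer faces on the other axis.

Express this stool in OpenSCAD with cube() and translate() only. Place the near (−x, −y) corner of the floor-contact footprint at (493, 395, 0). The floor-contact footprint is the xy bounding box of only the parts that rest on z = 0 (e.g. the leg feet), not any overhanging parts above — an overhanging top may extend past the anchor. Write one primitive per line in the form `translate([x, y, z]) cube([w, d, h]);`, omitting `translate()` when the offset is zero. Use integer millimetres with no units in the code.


translate([493, 395, 366]) cube([307, 353, 38]);
translate([493, 395, 0]) cube([26, 26, 366]);
translate([774, 395, 0]) cube([26, 26, 366]);
translate([493, 722, 0]) cube([26, 26, 366]);
translate([774, 722, 0]) cube([26, 26, 366]);
translate([519, 395, 261]) cube([255, 26, 25]);
translate([519, 722, 261]) cube([255, 26, 25]);
translate([493, 421, 261]) cube([26, 301, 25]);
translate([774, 421, 261]) cube([26, 301, 25]);


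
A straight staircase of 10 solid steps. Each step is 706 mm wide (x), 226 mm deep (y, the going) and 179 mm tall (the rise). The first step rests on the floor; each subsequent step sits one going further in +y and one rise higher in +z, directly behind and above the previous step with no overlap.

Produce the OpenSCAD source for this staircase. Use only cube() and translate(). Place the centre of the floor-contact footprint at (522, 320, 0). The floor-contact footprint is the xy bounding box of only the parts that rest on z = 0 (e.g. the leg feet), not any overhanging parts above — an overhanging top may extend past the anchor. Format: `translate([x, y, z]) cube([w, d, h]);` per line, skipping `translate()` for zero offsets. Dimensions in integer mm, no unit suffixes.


translate([169, 207, 0]) cube([706, 226, 179]);
translate([169, 433, 179]) cube([706, 226, 179]);
translate([169, 659, 358]) cube([706, 226, 179]);
translate([169, 885, 537]) cube([706, 226, 179]);
translate([169, 1111, 716]) cube([706, 226, 179]);
translate([169, 1337, 895]) cube([706, 226, 179]);
translate([169, 1563, 1074]) cube([706, 226, 179]);
translate([169, 1789, 1253]) cube([706, 226, 179]);
translate([169, 2015, 1432]) cube([706, 226, 179]);
translate([169, 2241, 1611]) cube([706, 226, 179]);


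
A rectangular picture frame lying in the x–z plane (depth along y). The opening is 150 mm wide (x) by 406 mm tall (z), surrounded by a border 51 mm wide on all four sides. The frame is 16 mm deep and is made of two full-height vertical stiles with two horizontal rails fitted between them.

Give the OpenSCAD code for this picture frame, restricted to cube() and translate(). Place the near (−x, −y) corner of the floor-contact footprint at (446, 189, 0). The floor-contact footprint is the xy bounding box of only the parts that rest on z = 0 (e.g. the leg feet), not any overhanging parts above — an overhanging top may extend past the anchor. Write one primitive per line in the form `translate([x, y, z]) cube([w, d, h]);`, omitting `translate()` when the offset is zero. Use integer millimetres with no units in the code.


translate([446, 189, 0]) cube([51, 16, 508]);
translate([647, 189, 0]) cube([51, 16, 508]);
translate([497, 189, 0]) cube([150, 16, 51]);
translate([497, 189, 457]) cube([150, 16, 51]);


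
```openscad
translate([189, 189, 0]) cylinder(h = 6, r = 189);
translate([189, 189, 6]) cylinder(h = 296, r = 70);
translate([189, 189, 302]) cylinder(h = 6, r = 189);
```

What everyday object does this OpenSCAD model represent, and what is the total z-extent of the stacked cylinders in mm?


A spool. The overall height is 308 mm.

Three coaxial cylinders, large–small–large — a spool. Two 6 mm flanges and a 296 mm core give 6 + 296 + 6 = 308 mm.


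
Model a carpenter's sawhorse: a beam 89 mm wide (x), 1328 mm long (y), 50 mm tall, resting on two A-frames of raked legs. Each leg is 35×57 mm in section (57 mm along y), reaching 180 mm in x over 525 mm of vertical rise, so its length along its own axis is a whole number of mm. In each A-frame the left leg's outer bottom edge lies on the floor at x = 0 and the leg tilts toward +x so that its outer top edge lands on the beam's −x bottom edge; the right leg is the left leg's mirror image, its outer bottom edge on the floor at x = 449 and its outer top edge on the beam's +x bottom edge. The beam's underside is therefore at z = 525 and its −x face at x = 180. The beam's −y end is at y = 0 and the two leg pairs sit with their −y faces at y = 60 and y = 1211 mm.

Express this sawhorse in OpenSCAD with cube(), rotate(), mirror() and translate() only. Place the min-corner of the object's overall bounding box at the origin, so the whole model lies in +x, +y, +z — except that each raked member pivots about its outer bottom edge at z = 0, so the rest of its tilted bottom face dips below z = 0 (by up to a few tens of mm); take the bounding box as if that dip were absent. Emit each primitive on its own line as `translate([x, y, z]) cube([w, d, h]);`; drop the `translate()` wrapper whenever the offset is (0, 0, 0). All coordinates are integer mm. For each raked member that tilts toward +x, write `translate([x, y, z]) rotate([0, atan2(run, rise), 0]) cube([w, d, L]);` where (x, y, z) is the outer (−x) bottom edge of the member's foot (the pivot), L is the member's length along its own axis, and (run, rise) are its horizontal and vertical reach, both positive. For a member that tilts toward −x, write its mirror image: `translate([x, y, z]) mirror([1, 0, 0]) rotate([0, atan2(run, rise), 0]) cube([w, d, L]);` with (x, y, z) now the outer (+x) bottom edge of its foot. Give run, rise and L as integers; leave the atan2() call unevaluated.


translate([180, 0, 525]) cube([89, 1328, 50]);
translate([0, 60, 0]) rotate([0, atan2(180, 525), 0]) cube([35, 57, 555]);
translate([449, 60, 0]) mirror([1, 0, 0]) rotate([0, atan2(180, 525), 0]) cube([35, 57, 555]);
translate([0, 1211, 0]) rotate([0, atan2(180, 525), 0]) cube([35, 57, 555]);
translate([449, 1211, 0]) mirror([1, 0, 0]) rotate([0, atan2(180, 525), 0]) cube([35, 57, 555]);


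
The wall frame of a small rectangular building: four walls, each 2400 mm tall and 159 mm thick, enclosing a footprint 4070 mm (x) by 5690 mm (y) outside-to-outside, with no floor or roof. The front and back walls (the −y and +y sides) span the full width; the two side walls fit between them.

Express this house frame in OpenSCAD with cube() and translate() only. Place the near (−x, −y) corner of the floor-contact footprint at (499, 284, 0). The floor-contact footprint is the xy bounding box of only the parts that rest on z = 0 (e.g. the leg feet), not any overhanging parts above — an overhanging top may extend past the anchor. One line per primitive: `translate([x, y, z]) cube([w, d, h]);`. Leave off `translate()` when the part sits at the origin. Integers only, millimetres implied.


translate([499, 284, 0]) cube([4070, 159, 2400]);
translate([499, 5815, 0]) cube([4070, 159, 2400]);
translate([499, 443, 0]) cube([159, 5372, 2400]);
translate([4410, 443, 0]) cube([159, 5372, 2400]);


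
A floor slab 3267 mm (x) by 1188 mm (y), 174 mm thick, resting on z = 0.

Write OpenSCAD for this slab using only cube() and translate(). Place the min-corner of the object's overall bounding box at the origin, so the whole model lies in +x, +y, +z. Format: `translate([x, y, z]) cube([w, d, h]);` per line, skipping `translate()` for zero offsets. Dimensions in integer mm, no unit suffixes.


cube([3267, 1188, 174]);


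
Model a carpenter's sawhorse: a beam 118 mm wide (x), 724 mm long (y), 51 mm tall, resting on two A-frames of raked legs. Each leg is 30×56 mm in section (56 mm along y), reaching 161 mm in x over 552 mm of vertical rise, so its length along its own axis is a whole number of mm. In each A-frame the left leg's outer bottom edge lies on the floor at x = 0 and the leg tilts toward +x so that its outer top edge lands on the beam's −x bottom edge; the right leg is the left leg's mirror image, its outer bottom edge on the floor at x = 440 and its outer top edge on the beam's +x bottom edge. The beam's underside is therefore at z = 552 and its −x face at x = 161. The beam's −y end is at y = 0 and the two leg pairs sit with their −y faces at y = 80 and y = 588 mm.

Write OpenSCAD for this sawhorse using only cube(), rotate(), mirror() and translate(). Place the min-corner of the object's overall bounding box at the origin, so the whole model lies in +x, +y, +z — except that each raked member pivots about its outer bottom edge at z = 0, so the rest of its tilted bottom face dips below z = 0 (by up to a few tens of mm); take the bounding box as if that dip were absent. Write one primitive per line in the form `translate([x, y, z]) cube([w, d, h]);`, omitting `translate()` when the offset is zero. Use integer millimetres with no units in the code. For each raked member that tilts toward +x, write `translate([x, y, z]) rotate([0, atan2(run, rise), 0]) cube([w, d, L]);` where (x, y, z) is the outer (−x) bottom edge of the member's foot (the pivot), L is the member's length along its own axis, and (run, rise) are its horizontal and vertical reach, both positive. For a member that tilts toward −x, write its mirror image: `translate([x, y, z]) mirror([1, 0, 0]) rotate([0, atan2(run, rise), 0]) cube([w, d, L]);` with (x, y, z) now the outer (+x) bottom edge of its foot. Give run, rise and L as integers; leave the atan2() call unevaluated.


translate([161, 0, 552]) cube([118, 724, 51]);
translate([0, 80, 0]) rotate([0, atan2(161, 552), 0]) cube([30, 56, 575]);
translate([440, 80, 0]) mirror([1, 0, 0]) rotate([0, atan2(161, 552), 0]) cube([30, 56, 575]);
translate([0, 588, 0]) rotate([0, atan2(161, 552), 0]) cube([30, 56, 575]);
translate([440, 588, 0]) mirror([1, 0, 0]) rotate([0, atan2(161, 552), 0]) cube([30, 56, 575]);


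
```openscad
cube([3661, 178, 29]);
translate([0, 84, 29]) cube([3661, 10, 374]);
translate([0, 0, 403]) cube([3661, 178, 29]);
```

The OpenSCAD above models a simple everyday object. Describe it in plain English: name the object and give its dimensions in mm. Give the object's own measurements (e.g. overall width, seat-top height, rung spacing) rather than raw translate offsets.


An I-beam lying along x, 3661 mm long. Overall section height 432 mm. Two flanges 178 mm wide (y) and 29 mm thick, one on the floor and one at the top; a web 10 mm thick runs between them, centred on the flange width.


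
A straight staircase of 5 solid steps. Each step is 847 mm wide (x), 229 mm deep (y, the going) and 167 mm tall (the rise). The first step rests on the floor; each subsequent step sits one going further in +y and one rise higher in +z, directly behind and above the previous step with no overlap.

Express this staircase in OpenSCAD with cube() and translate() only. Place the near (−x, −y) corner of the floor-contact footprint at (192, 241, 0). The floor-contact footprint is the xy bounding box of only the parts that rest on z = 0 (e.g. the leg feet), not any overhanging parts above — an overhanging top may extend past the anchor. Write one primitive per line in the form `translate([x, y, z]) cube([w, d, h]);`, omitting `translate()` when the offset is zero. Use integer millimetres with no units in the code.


translate([192, 241, 0]) cube([847, 229, 167]);
translate([192, 470, 167]) cube([847, 229, 167]);
translate([192, 699, 334]) cube([847, 229, 167]);
translate([192, 928, 501]) cube([847, 229, 167]);
translate([192, 1157, 668]) cube([847, 229, 167]);


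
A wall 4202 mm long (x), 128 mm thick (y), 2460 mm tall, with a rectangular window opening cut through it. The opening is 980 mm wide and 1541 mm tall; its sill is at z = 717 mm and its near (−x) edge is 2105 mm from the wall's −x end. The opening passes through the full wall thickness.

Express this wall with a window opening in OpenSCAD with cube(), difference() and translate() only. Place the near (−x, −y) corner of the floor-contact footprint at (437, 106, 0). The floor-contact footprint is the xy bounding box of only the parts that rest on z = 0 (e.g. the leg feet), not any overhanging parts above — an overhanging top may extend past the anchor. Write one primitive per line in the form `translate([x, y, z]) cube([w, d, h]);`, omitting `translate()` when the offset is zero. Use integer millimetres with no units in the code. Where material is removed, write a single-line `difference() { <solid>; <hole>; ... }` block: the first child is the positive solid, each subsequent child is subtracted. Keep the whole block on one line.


difference() { translate([437, 106, 0]) cube([4202, 128, 2460]); translate([2542, 106, 717]) cube([980, 128, 1541]); }


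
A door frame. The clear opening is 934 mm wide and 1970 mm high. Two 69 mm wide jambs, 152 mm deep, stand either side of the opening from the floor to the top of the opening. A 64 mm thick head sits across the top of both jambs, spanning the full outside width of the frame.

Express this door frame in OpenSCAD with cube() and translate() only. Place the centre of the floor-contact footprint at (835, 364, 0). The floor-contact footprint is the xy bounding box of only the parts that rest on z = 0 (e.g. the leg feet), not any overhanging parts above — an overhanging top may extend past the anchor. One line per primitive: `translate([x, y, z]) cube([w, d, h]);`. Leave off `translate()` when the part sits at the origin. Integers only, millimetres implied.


translate([299, 288, 0]) cube([69, 152, 1970]);
translate([1302, 288, 0]) cube([69, 152, 1970]);
translate([299, 288, 1970]) cube([1072, 152, 64]);


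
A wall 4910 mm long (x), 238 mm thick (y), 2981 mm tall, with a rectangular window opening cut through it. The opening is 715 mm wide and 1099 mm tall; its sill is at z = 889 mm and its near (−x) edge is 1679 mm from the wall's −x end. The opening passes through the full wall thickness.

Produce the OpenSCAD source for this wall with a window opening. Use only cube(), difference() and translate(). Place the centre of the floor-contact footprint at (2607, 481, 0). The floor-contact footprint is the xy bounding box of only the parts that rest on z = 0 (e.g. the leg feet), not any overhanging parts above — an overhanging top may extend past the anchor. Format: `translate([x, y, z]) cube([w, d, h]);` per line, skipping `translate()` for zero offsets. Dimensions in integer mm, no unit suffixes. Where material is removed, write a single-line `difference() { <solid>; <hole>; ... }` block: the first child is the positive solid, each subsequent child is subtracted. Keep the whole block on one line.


difference() { translate([152, 362, 0]) cube([4910, 238, 2981]); translate([1831, 362, 889]) cube([715, 238, 1099]); }


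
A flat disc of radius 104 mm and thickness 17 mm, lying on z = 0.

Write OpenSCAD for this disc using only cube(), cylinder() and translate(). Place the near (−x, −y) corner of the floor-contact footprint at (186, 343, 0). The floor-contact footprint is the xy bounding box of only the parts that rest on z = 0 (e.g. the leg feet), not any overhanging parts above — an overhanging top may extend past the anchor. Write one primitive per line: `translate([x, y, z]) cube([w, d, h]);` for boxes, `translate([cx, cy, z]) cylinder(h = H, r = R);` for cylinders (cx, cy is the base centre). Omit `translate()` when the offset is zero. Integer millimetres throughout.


translate([290, 447, 0]) cylinder(h = 17, r = 104);


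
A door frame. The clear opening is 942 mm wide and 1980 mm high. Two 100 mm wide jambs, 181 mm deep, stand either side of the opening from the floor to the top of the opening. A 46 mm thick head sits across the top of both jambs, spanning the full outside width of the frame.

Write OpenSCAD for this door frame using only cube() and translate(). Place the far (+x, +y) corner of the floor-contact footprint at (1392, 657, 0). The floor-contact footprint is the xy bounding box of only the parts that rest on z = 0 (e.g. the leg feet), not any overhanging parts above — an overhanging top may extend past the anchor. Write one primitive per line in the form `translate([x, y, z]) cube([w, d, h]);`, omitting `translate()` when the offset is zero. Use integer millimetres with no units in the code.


translate([250, 476, 0]) cube([100, 181, 1980]);
translate([1292, 476, 0]) cube([100, 181, 1980]);
translate([250, 476, 1980]) cube([1142, 181, 46]);


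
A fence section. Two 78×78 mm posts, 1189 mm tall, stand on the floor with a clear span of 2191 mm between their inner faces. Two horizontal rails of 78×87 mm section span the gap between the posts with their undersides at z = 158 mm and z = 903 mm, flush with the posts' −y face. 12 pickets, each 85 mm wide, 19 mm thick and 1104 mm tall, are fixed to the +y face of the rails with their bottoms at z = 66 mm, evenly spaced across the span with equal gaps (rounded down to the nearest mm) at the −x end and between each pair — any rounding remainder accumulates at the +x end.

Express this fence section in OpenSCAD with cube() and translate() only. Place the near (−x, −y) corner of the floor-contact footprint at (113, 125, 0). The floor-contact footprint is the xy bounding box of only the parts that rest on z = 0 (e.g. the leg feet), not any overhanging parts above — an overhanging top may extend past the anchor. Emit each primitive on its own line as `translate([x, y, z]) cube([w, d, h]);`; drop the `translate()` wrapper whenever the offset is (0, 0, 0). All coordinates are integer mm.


translate([113, 125, 0]) cube([78, 78, 1189]);
translate([2382, 125, 0]) cube([78, 78, 1189]);
translate([191, 125, 158]) cube([2191, 78, 87]);
translate([191, 125, 903]) cube([2191, 78, 87]);
translate([281, 203, 66]) cube([85, 19, 1104]);
translate([456, 203, 66]) cube([85, 19, 1104]);
translate([631, 203, 66]) cube([85, 19, 1104]);
translate([806, 203, 66]) cube([85, 19, 1104]);
translate([981, 203, 66]) cube([85, 19, 1104]);
translate([1156, 203, 66]) cube([85, 19, 1104]);
translate([1331, 203, 66]) cube([85, 19, 1104]);
translate([1506, 203, 66]) cube([85, 19, 1104]);
translate([1681, 203, 66]) cube([85, 19, 1104]);
translate([1856, 203, 66]) cube([85, 19, 1104]);
translate([2031, 203, 66]) cube([85, 19, 1104]);
translate([2206, 203, 66]) cube([85, 19, 1104]);


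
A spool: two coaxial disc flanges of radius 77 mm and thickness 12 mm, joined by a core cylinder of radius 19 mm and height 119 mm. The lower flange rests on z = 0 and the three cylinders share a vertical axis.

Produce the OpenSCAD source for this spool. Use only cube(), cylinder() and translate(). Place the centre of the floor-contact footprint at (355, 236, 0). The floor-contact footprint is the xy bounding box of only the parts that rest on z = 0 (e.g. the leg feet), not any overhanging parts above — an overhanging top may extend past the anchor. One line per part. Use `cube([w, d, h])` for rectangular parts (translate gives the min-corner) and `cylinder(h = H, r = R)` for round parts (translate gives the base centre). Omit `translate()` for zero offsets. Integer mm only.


translate([355, 236, 0]) cylinder(h = 12, r = 77);
translate([355, 236, 12]) cylinder(h = 119, r = 19);
translate([355, 236, 131]) cylinder(h = 12, r = 77);


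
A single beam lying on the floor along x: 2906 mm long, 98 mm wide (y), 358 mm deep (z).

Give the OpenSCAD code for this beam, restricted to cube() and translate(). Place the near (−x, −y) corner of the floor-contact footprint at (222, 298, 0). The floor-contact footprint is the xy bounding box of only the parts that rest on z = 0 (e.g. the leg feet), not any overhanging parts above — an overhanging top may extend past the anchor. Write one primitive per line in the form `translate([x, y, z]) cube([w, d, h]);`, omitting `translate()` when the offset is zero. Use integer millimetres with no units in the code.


translate([222, 298, 0]) cube([2906, 98, 358]);


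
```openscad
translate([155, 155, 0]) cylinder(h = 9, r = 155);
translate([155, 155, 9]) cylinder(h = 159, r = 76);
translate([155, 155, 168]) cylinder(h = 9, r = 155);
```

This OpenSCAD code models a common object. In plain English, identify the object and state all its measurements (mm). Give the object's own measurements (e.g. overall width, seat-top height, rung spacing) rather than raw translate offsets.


A spool: two coaxial disc flanges of radius 155 mm and thickness 9 mm, joined by a core cylinder of radius 76 mm and height 159 mm. The lower flange rests on z = 0 and the three cylinders share a vertical axis.


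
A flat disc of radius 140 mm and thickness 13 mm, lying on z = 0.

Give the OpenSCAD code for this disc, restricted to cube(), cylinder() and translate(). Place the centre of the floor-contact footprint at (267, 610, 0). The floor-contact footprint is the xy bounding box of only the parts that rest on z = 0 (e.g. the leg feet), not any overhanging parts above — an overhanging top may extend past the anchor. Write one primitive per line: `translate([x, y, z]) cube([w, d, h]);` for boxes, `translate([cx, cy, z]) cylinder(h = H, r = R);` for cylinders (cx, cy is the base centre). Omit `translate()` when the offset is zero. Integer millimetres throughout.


translate([267, 610, 0]) cylinder(h = 13, r = 140);


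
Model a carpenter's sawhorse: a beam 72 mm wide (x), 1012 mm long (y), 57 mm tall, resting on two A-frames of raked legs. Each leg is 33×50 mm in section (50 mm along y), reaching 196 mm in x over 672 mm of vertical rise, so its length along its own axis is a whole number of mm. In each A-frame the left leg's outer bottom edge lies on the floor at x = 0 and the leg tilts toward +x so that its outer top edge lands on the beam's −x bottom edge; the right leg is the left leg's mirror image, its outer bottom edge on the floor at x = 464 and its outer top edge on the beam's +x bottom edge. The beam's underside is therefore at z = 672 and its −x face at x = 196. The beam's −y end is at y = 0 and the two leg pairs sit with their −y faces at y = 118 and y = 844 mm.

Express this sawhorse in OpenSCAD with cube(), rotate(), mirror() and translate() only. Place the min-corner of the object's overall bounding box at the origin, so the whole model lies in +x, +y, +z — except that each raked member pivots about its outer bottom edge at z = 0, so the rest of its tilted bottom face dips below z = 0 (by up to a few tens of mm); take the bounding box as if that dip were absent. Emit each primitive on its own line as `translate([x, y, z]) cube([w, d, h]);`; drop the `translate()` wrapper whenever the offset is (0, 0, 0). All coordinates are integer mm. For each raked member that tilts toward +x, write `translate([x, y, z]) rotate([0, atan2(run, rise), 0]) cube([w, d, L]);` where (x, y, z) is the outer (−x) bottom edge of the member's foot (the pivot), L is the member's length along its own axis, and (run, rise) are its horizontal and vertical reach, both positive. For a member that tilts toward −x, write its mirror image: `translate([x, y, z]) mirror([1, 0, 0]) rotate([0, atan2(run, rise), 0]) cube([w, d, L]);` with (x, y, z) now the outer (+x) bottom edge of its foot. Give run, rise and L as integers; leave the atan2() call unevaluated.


// leg length = √(196² + 672²) = 700
// right-leg outer foot x = 2·196 + 72 = 464
// beam min-corner = (196, 0, 672)
translate([196, 0, 672]) cube([72, 1012, 57]);
translate([0, 118, 0]) rotate([0, atan2(196, 672), 0]) cube([33, 50, 700]);
translate([464, 118, 0]) mirror([1, 0, 0]) rotate([0, atan2(196, 672), 0]) cube([33, 50, 700]);
translate([0, 844, 0]) rotate([0, atan2(196, 672), 0]) cube([33, 50, 700]);
translate([464, 844, 0]) mirror([1, 0, 0]) rotate([0, atan2(196, 672), 0]) cube([33, 50, 700]);
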